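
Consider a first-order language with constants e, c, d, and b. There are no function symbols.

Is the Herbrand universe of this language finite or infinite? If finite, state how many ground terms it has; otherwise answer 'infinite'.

There are no function symbols, so every ground term is one of the 4 constants.
The Herbrand universe is {e, c, d, b}, which is finite with 4 elements.

4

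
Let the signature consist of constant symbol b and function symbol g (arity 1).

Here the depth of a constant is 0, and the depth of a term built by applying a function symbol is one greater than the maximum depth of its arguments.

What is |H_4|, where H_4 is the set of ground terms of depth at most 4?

5

Count level by level. With function symbols g/1, the terms of depth ≤ k are the 1 constant together with each function applied to depth-≤(k−1) tuples, so N_k = 1 + N_{k-1}.
N_0 = 1
N_1 = 1 + 1 = 2
N_2 = 1 + 2 = 3
N_3 = 1 + 3 = 4
N_4 = 1 + 4 = 5
Explicitly: b, g(b), g(g(b)), g(g(g(b))), g(g(g(g(b)))).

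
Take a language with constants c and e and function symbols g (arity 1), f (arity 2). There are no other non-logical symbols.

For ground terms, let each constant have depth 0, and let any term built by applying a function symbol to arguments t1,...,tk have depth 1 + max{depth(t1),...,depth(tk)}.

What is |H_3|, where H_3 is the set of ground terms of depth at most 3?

Let N_k = |{terms of depth ≤ k}|. Then N_0 = 2 and N_k = 2 + N_{k-1} + N_{k-1}^2 for k ≥ 1 (one summand per function symbol, arity giving the exponent).
N_0 = 2
N_1 = 2 + 2 + 2^2 = 8
N_2 = 2 + 8 + 8^2 = 74
N_3 = 2 + 74 + 74^2 = 5552

5552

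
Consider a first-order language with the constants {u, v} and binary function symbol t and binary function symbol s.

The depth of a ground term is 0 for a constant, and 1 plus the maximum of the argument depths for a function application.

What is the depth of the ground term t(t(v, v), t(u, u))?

2

depth(t(v, v)) = 1 + max(0, 0) = 1
depth(t(u, u)) = 1 + max(0, 0) = 1
depth(t(t(v, v), t(u, u))) = 1 + max(1, 1) = 2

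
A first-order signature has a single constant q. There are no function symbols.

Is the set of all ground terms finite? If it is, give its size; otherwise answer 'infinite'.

1

There are no function symbols, so the only ground term is the single constant.
The Herbrand universe is {q}, finite with 1 element.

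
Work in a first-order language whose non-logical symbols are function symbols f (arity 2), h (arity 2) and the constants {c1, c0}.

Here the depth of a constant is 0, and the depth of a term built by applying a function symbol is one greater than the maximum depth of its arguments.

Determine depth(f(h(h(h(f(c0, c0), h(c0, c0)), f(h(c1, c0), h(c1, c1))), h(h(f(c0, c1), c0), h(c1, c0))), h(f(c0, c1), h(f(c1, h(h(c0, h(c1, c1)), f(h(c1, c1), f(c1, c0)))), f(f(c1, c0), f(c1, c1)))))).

depth(f(c0, c0)) = 1 + max(0, 0) = 1
depth(h(c0, c0)) = 1 + max(0, 0) = 1
depth(h(f(c0, c0), h(c0, c0))) = 1 + max(1, 1) = 2
depth(h(c1, c0)) = 1 + max(0, 0) = 1
depth(h(c1, c1)) = 1 + max(0, 0) = 1
depth(f(h(c1, c0), h(c1, c1))) = 1 + max(1, 1) = 2
depth(h(h(f(c0, c0), h(c0, c0)), f(h(c1, c0), h(c1, c1)))) = 1 + max(2, 2) = 3
depth(f(c0, c1)) = 1 + max(0, 0) = 1
depth(h(f(c0, c1), c0)) = 1 + max(1, 0) = 2
depth(h(h(f(c0, c1), c0), h(c1, c0))) = 1 + max(2, 1) = 3
depth(h(h(h(f(c0, c0), h(c0, c0)), f(h(c1, c0), h(c1, c1))), h(h(f(c0, c1), c0), h(c1, c0)))) = 1 + max(3, 3) = 4
depth(h(c0, h(c1, c1))) = 1 + max(0, 1) = 2
depth(f(c1, c0)) = 1 + max(0, 0) = 1
depth(f(h(c1, c1), f(c1, c0))) = 1 + max(1, 1) = 2
depth(h(h(c0, h(c1, c1)), f(h(c1, c1), f(c1, c0)))) = 1 + max(2, 2) = 3
depth(f(c1, h(h(c0, h(c1, c1)), f(h(c1, c1), f(c1, c0))))) = 1 + max(0, 3) = 4
depth(f(c1, c1)) = 1 + max(0, 0) = 1
depth(f(f(c1, c0), f(c1, c1))) = 1 + max(1, 1) = 2
depth(h(f(c1, h(h(c0, h(c1, c1)), f(h(c1, c1), f(c1, c0)))), f(f(c1, c0), f(c1, c1)))) = 1 + max(4, 2) = 5
depth(h(f(c0, c1), h(f(c1, h(h(c0, h(c1, c1)), f(h(c1, c1), f(c1, c0)))), f(f(c1, c0), f(c1, c1))))) = 1 + max(1, 5) = 6
depth(f(h(h(h(f(c0, c0), h(c0, c0)), f(h(c1, c0), h(c1, c1))), h(h(f(c0, c1), c0), h(c1, c0))), h(f(c0, c1), h(f(c1, h(h(c0, h(c1, c1)), f(h(c1, c1), f(c1, c0)))), f(f(c1, c0), f(c1, c1)))))) = 1 + max(4, 6) = 7

7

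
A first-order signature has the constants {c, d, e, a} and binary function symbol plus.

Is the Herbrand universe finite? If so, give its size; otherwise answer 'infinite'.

infinite

The signature has at least one function symbol (plus, arity 2) and at least one constant (c).
Iterating plus gives infinitely many distinct ground terms: c, plus(c, c), plus(plus(c, c), plus(c, c)), ...
So the Herbrand universe is infinite.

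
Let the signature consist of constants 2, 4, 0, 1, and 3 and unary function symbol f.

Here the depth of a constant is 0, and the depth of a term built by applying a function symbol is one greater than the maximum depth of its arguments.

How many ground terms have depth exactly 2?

5

If N_k denotes the number of depth-≤k ground terms, the 5 constants give N_0 = 5, and each function symbol of arity r contributes N_{k-1}^r new terms at level k: N_k = 5 + N_{k-1}.
N_0 = 5
N_1 = 5 + 5 = 10
N_2 = 5 + 10 = 15
Terms of depth exactly 2: N_2 − N_1 = 15 − 10 = 5.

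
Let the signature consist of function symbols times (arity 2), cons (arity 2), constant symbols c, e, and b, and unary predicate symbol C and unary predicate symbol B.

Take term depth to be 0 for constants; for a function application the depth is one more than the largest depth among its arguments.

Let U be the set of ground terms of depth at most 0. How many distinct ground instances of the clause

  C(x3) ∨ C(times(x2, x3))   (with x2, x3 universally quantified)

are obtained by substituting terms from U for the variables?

Ground terms of depth ≤ 0:
  Let N_k = |{terms of depth ≤ k}|. Then N_0 = 3 and N_k = 3 + N_{k-1}^2 + N_{k-1}^2 for k ≥ 1 (one summand per function symbol, arity giving the exponent).
  N_0 = 3
  Explicitly: c, e, b.
So there are 3 ground terms available for substitution.
The clause has 2 distinct variables (x2, x3), each appearing in the body. In the free term algebra distinct substitutions yield syntactically distinct ground instances.
Number of ground instances = 3^2 = 9.

9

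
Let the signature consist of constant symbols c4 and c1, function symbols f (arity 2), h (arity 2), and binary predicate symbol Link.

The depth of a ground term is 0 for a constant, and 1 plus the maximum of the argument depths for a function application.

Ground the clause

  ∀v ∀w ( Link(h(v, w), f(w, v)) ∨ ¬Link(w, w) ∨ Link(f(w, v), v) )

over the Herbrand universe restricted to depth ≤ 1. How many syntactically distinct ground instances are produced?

Ground terms of depth ≤ 1:
  If N_k denotes the number of depth-≤k ground terms, the 2 constants give N_0 = 2, and each function symbol of arity r contributes N_{k-1}^r new terms at level k: N_k = 2 + N_{k-1}^2 + N_{k-1}^2.
  N_0 = 2
  N_1 = 2 + 2^2 + 2^2 = 10
  Explicitly: c4, c1, f(c4, c4), f(c4, c1), f(c1, c4), f(c1, c1), h(c4, c4), h(c4, c1), h(c1, c4), h(c1, c1).
So there are 10 ground terms available for substitution.
The clause has 2 distinct variables (v, w), each appearing in the body. In the free term algebra distinct substitutions yield syntactically distinct ground instances.
Number of ground instances = 10^2 = 100.

100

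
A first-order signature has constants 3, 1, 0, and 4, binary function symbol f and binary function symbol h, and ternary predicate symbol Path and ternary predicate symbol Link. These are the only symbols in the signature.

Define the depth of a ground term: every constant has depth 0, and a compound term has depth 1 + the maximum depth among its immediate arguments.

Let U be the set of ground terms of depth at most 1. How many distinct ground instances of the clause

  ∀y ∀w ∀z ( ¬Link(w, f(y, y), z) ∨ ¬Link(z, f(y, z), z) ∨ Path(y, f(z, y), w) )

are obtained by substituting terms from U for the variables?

46656

Ground terms of depth ≤ 1:
  Write N_k for the number of ground terms of depth ≤ k. A term of depth ≤ k is either a constant or a function symbol applied to arguments of depth ≤ k−1, so N_k = 4 + N_{k-1}^2 + N_{k-1}^2.
  N_0 = 4
  N_1 = 4 + 4^2 + 4^2 = 36
So there are 36 ground terms available for substitution.
The clause has 3 distinct variables (y, w, z), each appearing in the body. In the free term algebra distinct substitutions yield syntactically distinct ground instances.
Number of ground instances = 36^3 = 46656.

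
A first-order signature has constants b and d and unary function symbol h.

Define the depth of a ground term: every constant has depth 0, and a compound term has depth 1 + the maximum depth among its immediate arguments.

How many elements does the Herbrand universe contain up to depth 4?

Let N_k = |{terms of depth ≤ k}|. Then N_0 = 2 and N_k = 2 + N_{k-1} for k ≥ 1 (one summand per function symbol, arity giving the exponent).
N_0 = 2
N_1 = 2 + 2 = 4
N_2 = 2 + 4 = 6
N_3 = 2 + 6 = 8
N_4 = 2 + 8 = 10
Explicitly: b, d, h(b), h(d), h(h(b)), h(h(d)), h(h(h(b))), h(h(h(d))), h(h(h(h(b)))), h(h(h(h(d)))).

10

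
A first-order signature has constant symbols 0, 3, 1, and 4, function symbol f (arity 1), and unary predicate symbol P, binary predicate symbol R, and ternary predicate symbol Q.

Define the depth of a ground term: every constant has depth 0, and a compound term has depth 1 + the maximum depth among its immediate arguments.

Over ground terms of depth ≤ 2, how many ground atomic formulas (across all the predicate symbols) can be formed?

1884

First count ground terms of depth ≤ 2.
If N_k denotes the number of depth-≤k ground terms, the 4 constants give N_0 = 4, and each function symbol of arity r contributes N_{k-1}^r new terms at level k: N_k = 4 + N_{k-1}.
N_0 = 4
N_1 = 4 + 4 = 8
N_2 = 4 + 8 = 12
So |H| = 12.
For each predicate symbol, the number of ground atoms is |H| raised to its arity; summing:
  P: 12;  R: 12^2 = 144;  Q: 12^3 = 1728
Total ground atoms: 12 + 144 + 1728 = 1884.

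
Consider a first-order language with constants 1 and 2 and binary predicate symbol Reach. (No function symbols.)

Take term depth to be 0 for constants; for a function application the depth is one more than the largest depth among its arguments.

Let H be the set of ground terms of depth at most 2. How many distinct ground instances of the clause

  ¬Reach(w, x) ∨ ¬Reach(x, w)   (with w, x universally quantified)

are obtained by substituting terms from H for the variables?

4

Ground terms of depth ≤ 2:
  With no function symbols every ground term is a constant, so there are exactly 2 ground terms at every depth bound.
  N_0 = 2
  N_1 = 2
  N_2 = 2
  Explicitly: 1, 2.
So there are 2 ground terms available for substitution.
There are 2 variables to instantiate (w, x), each occurring in at least one literal, so different choices give different ground instances.
Number of ground instances = 2^2 = 4.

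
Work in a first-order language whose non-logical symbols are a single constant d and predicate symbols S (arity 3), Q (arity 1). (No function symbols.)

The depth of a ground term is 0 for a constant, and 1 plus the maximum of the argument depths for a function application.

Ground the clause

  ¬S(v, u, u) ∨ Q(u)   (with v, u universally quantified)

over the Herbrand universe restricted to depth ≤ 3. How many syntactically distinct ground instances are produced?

Ground terms of depth ≤ 3:
  With no function symbols every ground term is a constant, so there is exactly 1 ground term at every depth bound.
  N_0 = 1
  N_1 = 1
  N_2 = 1
  N_3 = 1
So there is exactly 1 ground term available for substitution.
There are 2 variables to instantiate (v, u), each occurring in at least one literal, so different choices give different ground instances.
Number of ground instances = 1^2 = 1.

1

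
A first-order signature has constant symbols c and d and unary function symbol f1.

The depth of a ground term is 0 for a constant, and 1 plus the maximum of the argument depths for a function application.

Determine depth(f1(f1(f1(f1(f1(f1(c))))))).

6

depth(f1(c)) = 1 + depth(c) = 1 + 0 = 1
depth(f1(f1(c))) = 1 + depth(f1(c)) = 1 + 1 = 2
depth(f1(f1(f1(c)))) = 1 + depth(f1(f1(c))) = 1 + 2 = 3
depth(f1(f1(f1(f1(c))))) = 1 + depth(f1(f1(f1(c)))) = 1 + 3 = 4
depth(f1(f1(f1(f1(f1(c)))))) = 1 + depth(f1(f1(f1(f1(c))))) = 1 + 4 = 5
depth(f1(f1(f1(f1(f1(f1(c))))))) = 1 + depth(f1(f1(f1(f1(f1(c)))))) = 1 + 5 = 6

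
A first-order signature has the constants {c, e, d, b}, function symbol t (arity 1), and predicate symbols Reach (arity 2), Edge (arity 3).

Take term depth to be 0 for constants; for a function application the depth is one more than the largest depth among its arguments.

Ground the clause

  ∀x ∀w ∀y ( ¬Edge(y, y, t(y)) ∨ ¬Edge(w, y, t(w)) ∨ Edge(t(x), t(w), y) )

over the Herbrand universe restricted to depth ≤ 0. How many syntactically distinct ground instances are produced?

64

Ground terms of depth ≤ 0:
  If N_k denotes the number of depth-≤k ground terms, the 4 constants give N_0 = 4, and each function symbol of arity r contributes N_{k-1}^r new terms at level k: N_k = 4 + N_{k-1}.
  N_0 = 4
So there are 4 ground terms available for substitution.
The body mentions every one of the 3 quantified variables; since ground terms form a free algebra, no two substitutions collapse to the same formula.
Number of ground instances = 4^3 = 64.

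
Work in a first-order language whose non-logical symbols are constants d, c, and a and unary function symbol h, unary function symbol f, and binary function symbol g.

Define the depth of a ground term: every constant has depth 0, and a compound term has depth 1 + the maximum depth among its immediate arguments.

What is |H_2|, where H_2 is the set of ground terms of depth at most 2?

363

Let N_k count ground terms of depth at most k. Each non-constant term of depth ≤ k is some function symbol applied to depth-≤(k−1) arguments, giving N_k = 3 + N_{k-1} + N_{k-1} + N_{k-1}^2.
N_0 = 3
N_1 = 3 + 3 + 3 + 3^2 = 18
N_2 = 3 + 18 + 18 + 18^2 = 363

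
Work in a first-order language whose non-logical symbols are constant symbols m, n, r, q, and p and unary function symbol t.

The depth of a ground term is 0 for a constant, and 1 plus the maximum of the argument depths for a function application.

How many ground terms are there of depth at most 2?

15

Let N_k = |{terms of depth ≤ k}|. Then N_0 = 5 and N_k = 5 + N_{k-1} for k ≥ 1 (one summand per function symbol, arity giving the exponent).
N_0 = 5
N_1 = 5 + 5 = 10
N_2 = 5 + 10 = 15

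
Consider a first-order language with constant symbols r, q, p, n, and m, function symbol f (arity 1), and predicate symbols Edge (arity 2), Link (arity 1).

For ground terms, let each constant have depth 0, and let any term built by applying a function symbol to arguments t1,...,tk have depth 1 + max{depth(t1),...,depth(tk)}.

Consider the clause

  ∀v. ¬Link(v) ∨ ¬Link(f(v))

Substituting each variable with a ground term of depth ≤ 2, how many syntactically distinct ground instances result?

Ground terms of depth ≤ 2:
  Let N_k = |{terms of depth ≤ k}|. Then N_0 = 5 and N_k = 5 + N_{k-1} for k ≥ 1 (one summand per function symbol, arity giving the exponent).
  N_0 = 5
  N_1 = 5 + 5 = 10
  N_2 = 5 + 10 = 15
So there are 15 ground terms available for substitution.
The clause has 1 distinct variable (v), which appears in the body. In the free term algebra distinct substitutions yield syntactically distinct ground instances.
Number of ground instances = 15.

15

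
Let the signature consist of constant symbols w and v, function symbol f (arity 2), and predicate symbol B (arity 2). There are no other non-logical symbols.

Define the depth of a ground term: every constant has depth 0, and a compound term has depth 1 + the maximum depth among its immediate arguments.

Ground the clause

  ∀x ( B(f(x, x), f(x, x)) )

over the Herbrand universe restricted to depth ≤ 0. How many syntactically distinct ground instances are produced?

Ground terms of depth ≤ 0:
  Count level by level. With function symbols f/2, the terms of depth ≤ k are the 2 constants together with each function applied to depth-≤(k−1) tuples, so N_k = 2 + N_{k-1}^2.
  N_0 = 2
So there are 2 ground terms available for substitution.
There is 1 variable to instantiate (x),  occurring in at least one literal, so different choices give different ground instances.
Number of ground instances = 2.

2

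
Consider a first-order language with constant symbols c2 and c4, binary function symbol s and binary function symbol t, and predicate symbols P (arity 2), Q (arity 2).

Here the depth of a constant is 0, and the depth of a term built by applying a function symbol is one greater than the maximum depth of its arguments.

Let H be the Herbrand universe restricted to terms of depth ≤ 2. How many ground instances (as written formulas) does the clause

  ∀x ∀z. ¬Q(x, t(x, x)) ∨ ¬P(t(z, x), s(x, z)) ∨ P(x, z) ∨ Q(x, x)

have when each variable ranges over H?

Ground terms of depth ≤ 2:
  Let N_k = |{terms of depth ≤ k}|. Then N_0 = 2 and N_k = 2 + N_{k-1}^2 + N_{k-1}^2 for k ≥ 1 (one summand per function symbol, arity giving the exponent).
  N_0 = 2
  N_1 = 2 + 2^2 + 2^2 = 10
  N_2 = 2 + 10^2 + 10^2 = 202
So there are 202 ground terms available for substitution.
The clause has 2 distinct variables (x, z), each appearing in the body. In the free term algebra distinct substitutions yield syntactically distinct ground instances.
Number of ground instances = 202^2 = 40804.

40804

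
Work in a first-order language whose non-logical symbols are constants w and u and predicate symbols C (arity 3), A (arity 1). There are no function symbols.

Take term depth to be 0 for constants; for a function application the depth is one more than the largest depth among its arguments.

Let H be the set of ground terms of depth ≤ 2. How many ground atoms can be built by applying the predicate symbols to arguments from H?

First count ground terms of depth ≤ 2.
With no function symbols every ground term is a constant, so there are exactly 2 ground terms at every depth bound.
N_0 = 2
N_1 = 2
N_2 = 2
So |H| = 2.
For each predicate symbol, the number of ground atoms is |H| raised to its arity; summing:
  C: 2^3 = 8;  A: 2
Total ground atoms: 8 + 2 = 10.

10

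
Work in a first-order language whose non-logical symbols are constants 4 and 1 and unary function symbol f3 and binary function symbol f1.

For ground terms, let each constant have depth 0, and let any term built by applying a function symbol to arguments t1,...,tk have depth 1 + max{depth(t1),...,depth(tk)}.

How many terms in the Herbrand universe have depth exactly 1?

If N_k denotes the number of depth-≤k ground terms, the 2 constants give N_0 = 2, and each function symbol of arity r contributes N_{k-1}^r new terms at level k: N_k = 2 + N_{k-1} + N_{k-1}^2.
N_0 = 2
N_1 = 2 + 2 + 2^2 = 8
Terms of depth exactly 1: N_1 − N_0 = 8 − 2 = 6.

6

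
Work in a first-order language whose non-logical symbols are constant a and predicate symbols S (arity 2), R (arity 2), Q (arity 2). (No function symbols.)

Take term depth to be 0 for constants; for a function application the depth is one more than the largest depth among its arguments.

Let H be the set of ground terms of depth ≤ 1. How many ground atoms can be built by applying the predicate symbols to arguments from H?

3

First count ground terms of depth ≤ 1.
With no function symbols every ground term is a constant, so there is exactly 1 ground term at every depth bound.
N_0 = 1
N_1 = 1
Explicitly: a.
So |H| = 1.
A ground atom is a predicate applied to a tuple of terms from H, so the count is the sum over predicates of |H|^arity:
  S: 1^2 = 1;  R: 1^2 = 1;  Q: 1^2 = 1
Total ground atoms: 1 + 1 + 1 = 3.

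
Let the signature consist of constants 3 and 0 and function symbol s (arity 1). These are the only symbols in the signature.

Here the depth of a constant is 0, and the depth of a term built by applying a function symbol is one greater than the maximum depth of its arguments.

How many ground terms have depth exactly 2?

If N_k denotes the number of depth-≤k ground terms, the 2 constants give N_0 = 2, and each function symbol of arity r contributes N_{k-1}^r new terms at level k: N_k = 2 + N_{k-1}.
N_0 = 2
N_1 = 2 + 2 = 4
N_2 = 2 + 4 = 6
Terms of depth exactly 2: N_2 − N_1 = 6 − 4 = 2.

2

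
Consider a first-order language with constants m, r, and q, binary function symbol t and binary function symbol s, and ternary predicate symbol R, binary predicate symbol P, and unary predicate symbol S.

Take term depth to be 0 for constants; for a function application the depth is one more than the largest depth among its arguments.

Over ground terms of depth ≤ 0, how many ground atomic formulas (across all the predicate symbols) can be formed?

39

First count ground terms of depth ≤ 0.
If N_k denotes the number of depth-≤k ground terms, the 3 constants give N_0 = 3, and each function symbol of arity r contributes N_{k-1}^r new terms at level k: N_k = 3 + N_{k-1}^2 + N_{k-1}^2.
N_0 = 3
So |H| = 3.
Each predicate of arity r yields |H|^r ground atoms (one per choice of an r-tuple from H):
  R: 3^3 = 27;  P: 3^2 = 9;  S: 3
Total ground atoms: 27 + 9 + 3 = 39.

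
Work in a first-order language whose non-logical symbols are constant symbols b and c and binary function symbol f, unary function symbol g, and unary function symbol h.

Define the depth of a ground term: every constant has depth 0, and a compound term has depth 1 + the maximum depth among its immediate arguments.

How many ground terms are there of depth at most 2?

Write N_k for the number of ground terms of depth ≤ k. A term of depth ≤ k is either a constant or a function symbol applied to arguments of depth ≤ k−1, so N_k = 2 + N_{k-1}^2 + N_{k-1} + N_{k-1}.
N_0 = 2
N_1 = 2 + 2^2 + 2 + 2 = 10
N_2 = 2 + 10^2 + 10 + 10 = 122

122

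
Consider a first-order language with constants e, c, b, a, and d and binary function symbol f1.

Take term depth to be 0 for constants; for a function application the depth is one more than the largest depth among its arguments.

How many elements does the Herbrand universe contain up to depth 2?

Let N_k = |{terms of depth ≤ k}|. Then N_0 = 5 and N_k = 5 + N_{k-1}^2 for k ≥ 1 (one summand per function symbol, arity giving the exponent).
N_0 = 5
N_1 = 5 + 5^2 = 30
N_2 = 5 + 30^2 = 905

905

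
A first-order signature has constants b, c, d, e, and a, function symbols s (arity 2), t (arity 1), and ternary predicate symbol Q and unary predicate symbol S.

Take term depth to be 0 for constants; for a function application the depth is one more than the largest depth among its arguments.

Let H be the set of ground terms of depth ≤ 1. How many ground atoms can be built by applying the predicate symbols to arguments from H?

42910

First count ground terms of depth ≤ 1.
Let N_k count ground terms of depth at most k. Each non-constant term of depth ≤ k is some function symbol applied to depth-≤(k−1) arguments, giving N_k = 5 + N_{k-1}^2 + N_{k-1}.
N_0 = 5
N_1 = 5 + 5^2 + 5 = 35
So |H| = 35.
For each predicate symbol, the number of ground atoms is |H| raised to its arity; summing:
  Q: 35^3 = 42875;  S: 35
Total ground atoms: 42875 + 35 = 42910.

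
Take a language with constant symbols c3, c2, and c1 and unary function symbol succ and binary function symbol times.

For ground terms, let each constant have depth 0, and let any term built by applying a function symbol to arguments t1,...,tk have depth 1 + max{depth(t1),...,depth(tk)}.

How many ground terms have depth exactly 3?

59052

Write N_k for the number of ground terms of depth ≤ k. A term of depth ≤ k is either a constant or a function symbol applied to arguments of depth ≤ k−1, so N_k = 3 + N_{k-1} + N_{k-1}^2.
N_0 = 3
N_1 = 3 + 3 + 3^2 = 15
N_2 = 3 + 15 + 15^2 = 243
N_3 = 3 + 243 + 243^2 = 59295
Terms of depth exactly 3: N_3 − N_2 = 59295 − 243 = 59052.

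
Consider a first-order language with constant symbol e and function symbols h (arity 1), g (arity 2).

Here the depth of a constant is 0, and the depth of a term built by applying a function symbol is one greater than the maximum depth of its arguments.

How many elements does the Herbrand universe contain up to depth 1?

Let N_k = |{terms of depth ≤ k}|. Then N_0 = 1 and N_k = 1 + N_{k-1} + N_{k-1}^2 for k ≥ 1 (one summand per function symbol, arity giving the exponent).
N_0 = 1
N_1 = 1 + 1 + 1^2 = 3
Explicitly: e, h(e), g(e, e).

3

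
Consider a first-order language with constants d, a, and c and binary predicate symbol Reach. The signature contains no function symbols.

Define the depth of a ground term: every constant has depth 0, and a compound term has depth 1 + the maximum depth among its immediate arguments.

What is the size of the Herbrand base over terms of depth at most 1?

9

First count ground terms of depth ≤ 1.
With no function symbols every ground term is a constant, so there are exactly 3 ground terms at every depth bound.
N_0 = 3
N_1 = 3
So |H| = 3.
A ground atom is a predicate applied to a tuple of terms from H, so the count is the sum over predicates of |H|^arity:
  Reach: 3^2 = 9
Total ground atoms: 9.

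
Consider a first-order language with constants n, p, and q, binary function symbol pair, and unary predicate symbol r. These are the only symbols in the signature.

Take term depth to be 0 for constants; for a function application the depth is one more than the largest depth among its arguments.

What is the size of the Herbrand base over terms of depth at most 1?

12

First count ground terms of depth ≤ 1.
Let N_k count ground terms of depth at most k. Each non-constant term of depth ≤ k is some function symbol applied to depth-≤(k−1) arguments, giving N_k = 3 + N_{k-1}^2.
N_0 = 3
N_1 = 3 + 3^2 = 12
Explicitly: n, p, q, pair(n, n), pair(n, p), pair(n, q), pair(p, n), pair(p, p), pair(p, q), pair(q, n), pair(q, p), pair(q, q).
So |H| = 12.
Ground atoms are formed by filling each argument slot of a predicate with a term from H, so an r-ary predicate gives |H|^r atoms:
  r: 12
Total ground atoms: 12.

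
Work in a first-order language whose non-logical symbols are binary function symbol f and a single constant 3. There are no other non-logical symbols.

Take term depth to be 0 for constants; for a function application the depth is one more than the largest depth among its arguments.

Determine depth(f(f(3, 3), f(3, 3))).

depth(f(3, 3)) = 1 + max(0, 0) = 1
depth(f(f(3, 3), f(3, 3))) = 1 + max(1, 1) = 2

2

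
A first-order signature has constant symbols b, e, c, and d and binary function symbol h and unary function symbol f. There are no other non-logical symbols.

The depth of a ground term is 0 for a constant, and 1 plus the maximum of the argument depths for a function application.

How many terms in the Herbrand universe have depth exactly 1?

20

If N_k denotes the number of depth-≤k ground terms, the 4 constants give N_0 = 4, and each function symbol of arity r contributes N_{k-1}^r new terms at level k: N_k = 4 + N_{k-1}^2 + N_{k-1}.
N_0 = 4
N_1 = 4 + 4^2 + 4 = 24
Terms of depth exactly 1: N_1 − N_0 = 24 − 4 = 20.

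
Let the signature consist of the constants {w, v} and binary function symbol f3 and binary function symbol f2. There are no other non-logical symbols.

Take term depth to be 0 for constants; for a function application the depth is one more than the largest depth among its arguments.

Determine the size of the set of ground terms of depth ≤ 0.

2

Write N_k for the number of ground terms of depth ≤ k. A term of depth ≤ k is either a constant or a function symbol applied to arguments of depth ≤ k−1, so N_k = 2 + N_{k-1}^2 + N_{k-1}^2.
N_0 = 2
Explicitly: w, v.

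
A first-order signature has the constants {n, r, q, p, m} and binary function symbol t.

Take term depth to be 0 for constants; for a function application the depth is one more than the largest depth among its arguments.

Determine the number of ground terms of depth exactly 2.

875

Let N_k = |{terms of depth ≤ k}|. Then N_0 = 5 and N_k = 5 + N_{k-1}^2 for k ≥ 1 (one summand per function symbol, arity giving the exponent).
N_0 = 5
N_1 = 5 + 5^2 = 30
N_2 = 5 + 30^2 = 905
Terms of depth exactly 2: N_2 − N_1 = 905 − 30 = 875.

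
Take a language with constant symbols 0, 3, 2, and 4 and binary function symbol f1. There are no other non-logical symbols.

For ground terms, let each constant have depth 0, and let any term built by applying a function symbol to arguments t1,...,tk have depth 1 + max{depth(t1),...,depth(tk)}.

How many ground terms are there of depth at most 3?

163220

Let N_k = |{terms of depth ≤ k}|. Then N_0 = 4 and N_k = 4 + N_{k-1}^2 for k ≥ 1 (one summand per function symbol, arity giving the exponent).
N_0 = 4
N_1 = 4 + 4^2 = 20
N_2 = 4 + 20^2 = 404
N_3 = 4 + 404^2 = 163220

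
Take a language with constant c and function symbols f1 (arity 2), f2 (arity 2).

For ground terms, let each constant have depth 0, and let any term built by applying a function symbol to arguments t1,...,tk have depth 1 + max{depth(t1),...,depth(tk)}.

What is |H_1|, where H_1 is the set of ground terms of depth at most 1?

Let N_k = |{terms of depth ≤ k}|. Then N_0 = 1 and N_k = 1 + N_{k-1}^2 + N_{k-1}^2 for k ≥ 1 (one summand per function symbol, arity giving the exponent).
N_0 = 1
N_1 = 1 + 1^2 + 1^2 = 3

3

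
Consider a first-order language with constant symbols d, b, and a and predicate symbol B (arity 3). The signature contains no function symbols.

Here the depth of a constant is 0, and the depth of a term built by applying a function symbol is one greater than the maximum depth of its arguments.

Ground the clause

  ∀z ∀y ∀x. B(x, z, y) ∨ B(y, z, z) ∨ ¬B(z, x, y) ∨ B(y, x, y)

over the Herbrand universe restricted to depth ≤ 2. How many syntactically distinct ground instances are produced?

Ground terms of depth ≤ 2:
  With no function symbols every ground term is a constant, so there are exactly 3 ground terms at every depth bound.
  N_0 = 3
  N_1 = 3
  N_2 = 3
  Explicitly: d, b, a.
So there are 3 ground terms available for substitution.
The clause has 3 distinct variables (z, y, x), each appearing in the body. In the free term algebra distinct substitutions yield syntactically distinct ground instances.
Number of ground instances = 3^3 = 27.

27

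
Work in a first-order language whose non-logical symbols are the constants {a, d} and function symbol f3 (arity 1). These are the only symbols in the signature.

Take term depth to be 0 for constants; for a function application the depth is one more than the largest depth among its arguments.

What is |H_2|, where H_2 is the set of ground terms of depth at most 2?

Write N_k for the number of ground terms of depth ≤ k. A term of depth ≤ k is either a constant or a function symbol applied to arguments of depth ≤ k−1, so N_k = 2 + N_{k-1}.
N_0 = 2
N_1 = 2 + 2 = 4
N_2 = 2 + 4 = 6

6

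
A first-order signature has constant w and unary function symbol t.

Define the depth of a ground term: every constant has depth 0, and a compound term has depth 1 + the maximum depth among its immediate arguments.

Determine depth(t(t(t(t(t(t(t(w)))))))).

7

depth(t(w)) = 1 + depth(w) = 1 + 0 = 1
depth(t(t(w))) = 1 + depth(t(w)) = 1 + 1 = 2
depth(t(t(t(w)))) = 1 + depth(t(t(w))) = 1 + 2 = 3
depth(t(t(t(t(w))))) = 1 + depth(t(t(t(w)))) = 1 + 3 = 4
depth(t(t(t(t(t(w)))))) = 1 + depth(t(t(t(t(w))))) = 1 + 4 = 5
depth(t(t(t(t(t(t(w))))))) = 1 + depth(t(t(t(t(t(w)))))) = 1 + 5 = 6
depth(t(t(t(t(t(t(t(w)))))))) = 1 + depth(t(t(t(t(t(t(w))))))) = 1 + 6 = 7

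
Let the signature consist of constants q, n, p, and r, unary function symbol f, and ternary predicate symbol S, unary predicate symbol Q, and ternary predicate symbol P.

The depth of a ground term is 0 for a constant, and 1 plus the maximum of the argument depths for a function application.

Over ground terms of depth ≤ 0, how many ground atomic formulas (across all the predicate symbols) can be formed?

First count ground terms of depth ≤ 0.
If N_k denotes the number of depth-≤k ground terms, the 4 constants give N_0 = 4, and each function symbol of arity r contributes N_{k-1}^r new terms at level k: N_k = 4 + N_{k-1}.
N_0 = 4
So |H| = 4.
Each predicate of arity r yields |H|^r ground atoms (one per choice of an r-tuple from H):
  S: 4^3 = 64;  Q: 4;  P: 4^3 = 64
Total ground atoms: 64 + 4 + 64 = 132.

132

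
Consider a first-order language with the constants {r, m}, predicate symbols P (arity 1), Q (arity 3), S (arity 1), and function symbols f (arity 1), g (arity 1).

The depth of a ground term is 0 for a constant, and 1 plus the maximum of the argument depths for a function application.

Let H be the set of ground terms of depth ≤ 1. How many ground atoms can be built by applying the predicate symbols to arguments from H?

First count ground terms of depth ≤ 1.
Count level by level. With function symbols f/1, g/1, the terms of depth ≤ k are the 2 constants together with each function applied to depth-≤(k−1) tuples, so N_k = 2 + N_{k-1} + N_{k-1}.
N_0 = 2
N_1 = 2 + 2 + 2 = 6
Explicitly: r, m, f(r), f(m), g(r), g(m).
So |H| = 6.
Each predicate of arity r yields |H|^r ground atoms (one per choice of an r-tuple from H):
  P: 6;  Q: 6^3 = 216;  S: 6
Total ground atoms: 6 + 216 + 6 = 228.

228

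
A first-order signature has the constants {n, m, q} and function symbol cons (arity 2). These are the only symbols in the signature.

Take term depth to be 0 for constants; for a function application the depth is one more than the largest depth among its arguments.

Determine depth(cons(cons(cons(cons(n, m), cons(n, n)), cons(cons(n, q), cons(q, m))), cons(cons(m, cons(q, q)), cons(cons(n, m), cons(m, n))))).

depth(cons(n, m)) = 1 + max(0, 0) = 1
depth(cons(n, n)) = 1 + max(0, 0) = 1
depth(cons(cons(n, m), cons(n, n))) = 1 + max(1, 1) = 2
depth(cons(n, q)) = 1 + max(0, 0) = 1
depth(cons(q, m)) = 1 + max(0, 0) = 1
depth(cons(cons(n, q), cons(q, m))) = 1 + max(1, 1) = 2
depth(cons(cons(cons(n, m), cons(n, n)), cons(cons(n, q), cons(q, m)))) = 1 + max(2, 2) = 3
depth(cons(q, q)) = 1 + max(0, 0) = 1
depth(cons(m, cons(q, q))) = 1 + max(0, 1) = 2
depth(cons(m, n)) = 1 + max(0, 0) = 1
depth(cons(cons(n, m), cons(m, n))) = 1 + max(1, 1) = 2
depth(cons(cons(m, cons(q, q)), cons(cons(n, m), cons(m, n)))) = 1 + max(2, 2) = 3
depth(cons(cons(cons(cons(n, m), cons(n, n)), cons(cons(n, q), cons(q, m))), cons(cons(m, cons(q, q)), cons(cons(n, m), cons(m, n))))) = 1 + max(3, 3) = 4

4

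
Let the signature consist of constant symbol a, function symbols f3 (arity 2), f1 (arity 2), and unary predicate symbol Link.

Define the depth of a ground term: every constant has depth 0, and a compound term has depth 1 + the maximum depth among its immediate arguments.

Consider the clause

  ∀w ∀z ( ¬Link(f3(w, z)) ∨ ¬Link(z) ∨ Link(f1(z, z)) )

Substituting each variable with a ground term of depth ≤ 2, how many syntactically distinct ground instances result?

361

Ground terms of depth ≤ 2:
  Let N_k = |{terms of depth ≤ k}|. Then N_0 = 1 and N_k = 1 + N_{k-1}^2 + N_{k-1}^2 for k ≥ 1 (one summand per function symbol, arity giving the exponent).
  N_0 = 1
  N_1 = 1 + 1^2 + 1^2 = 3
  N_2 = 1 + 3^2 + 3^2 = 19
So there are 19 ground terms available for substitution.
Each of w, z ranges independently over the available ground terms, and distinct assignments produce distinct instances.
Number of ground instances = 19^2 = 361.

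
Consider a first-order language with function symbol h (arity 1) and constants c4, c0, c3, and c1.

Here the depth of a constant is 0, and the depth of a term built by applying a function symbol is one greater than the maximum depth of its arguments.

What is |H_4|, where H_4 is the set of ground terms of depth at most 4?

20

If N_k denotes the number of depth-≤k ground terms, the 4 constants give N_0 = 4, and each function symbol of arity r contributes N_{k-1}^r new terms at level k: N_k = 4 + N_{k-1}.
N_0 = 4
N_1 = 4 + 4 = 8
N_2 = 4 + 8 = 12
N_3 = 4 + 12 = 16
N_4 = 4 + 16 = 20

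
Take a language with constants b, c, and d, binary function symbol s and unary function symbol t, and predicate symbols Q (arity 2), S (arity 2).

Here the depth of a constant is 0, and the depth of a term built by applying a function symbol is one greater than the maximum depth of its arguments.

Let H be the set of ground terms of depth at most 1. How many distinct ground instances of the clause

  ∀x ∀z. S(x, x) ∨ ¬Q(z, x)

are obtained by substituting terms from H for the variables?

Ground terms of depth ≤ 1:
  Let N_k = |{terms of depth ≤ k}|. Then N_0 = 3 and N_k = 3 + N_{k-1}^2 + N_{k-1} for k ≥ 1 (one summand per function symbol, arity giving the exponent).
  N_0 = 3
  N_1 = 3 + 3^2 + 3 = 15
So there are 15 ground terms available for substitution.
There are 2 variables to instantiate (x, z), each occurring in at least one literal, so different choices give different ground instances.
Number of ground instances = 15^2 = 225.

225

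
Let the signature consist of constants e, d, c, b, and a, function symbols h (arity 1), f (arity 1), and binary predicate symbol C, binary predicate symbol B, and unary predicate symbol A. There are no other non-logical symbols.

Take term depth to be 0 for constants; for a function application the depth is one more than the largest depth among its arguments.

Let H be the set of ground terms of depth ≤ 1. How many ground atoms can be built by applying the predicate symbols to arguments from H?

First count ground terms of depth ≤ 1.
Let N_k count ground terms of depth at most k. Each non-constant term of depth ≤ k is some function symbol applied to depth-≤(k−1) arguments, giving N_k = 5 + N_{k-1} + N_{k-1}.
N_0 = 5
N_1 = 5 + 5 + 5 = 15
So |H| = 15.
A ground atom is a predicate applied to a tuple of terms from H, so the count is the sum over predicates of |H|^arity:
  C: 15^2 = 225;  B: 15^2 = 225;  A: 15
Total ground atoms: 225 + 225 + 15 = 465.

465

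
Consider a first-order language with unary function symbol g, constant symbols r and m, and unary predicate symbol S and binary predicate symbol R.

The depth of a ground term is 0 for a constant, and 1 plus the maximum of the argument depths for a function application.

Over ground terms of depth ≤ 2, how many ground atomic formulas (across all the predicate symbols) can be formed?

42

First count ground terms of depth ≤ 2.
If N_k denotes the number of depth-≤k ground terms, the 2 constants give N_0 = 2, and each function symbol of arity r contributes N_{k-1}^r new terms at level k: N_k = 2 + N_{k-1}.
N_0 = 2
N_1 = 2 + 2 = 4
N_2 = 2 + 4 = 6
So |H| = 6.
Each predicate of arity r yields |H|^r ground atoms (one per choice of an r-tuple from H):
  S: 6;  R: 6^2 = 36
Total ground atoms: 6 + 36 = 42.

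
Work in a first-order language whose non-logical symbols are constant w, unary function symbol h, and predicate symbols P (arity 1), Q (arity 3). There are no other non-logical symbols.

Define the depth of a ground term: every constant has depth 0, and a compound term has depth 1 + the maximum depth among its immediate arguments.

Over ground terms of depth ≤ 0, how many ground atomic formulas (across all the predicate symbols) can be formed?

First count ground terms of depth ≤ 0.
Write N_k for the number of ground terms of depth ≤ k. A term of depth ≤ k is either a constant or a function symbol applied to arguments of depth ≤ k−1, so N_k = 1 + N_{k-1}.
N_0 = 1
So |H| = 1.
A ground atom is a predicate applied to a tuple of terms from H, so the count is the sum over predicates of |H|^arity:
  P: 1;  Q: 1^3 = 1
Total ground atoms: 1 + 1 = 2.

2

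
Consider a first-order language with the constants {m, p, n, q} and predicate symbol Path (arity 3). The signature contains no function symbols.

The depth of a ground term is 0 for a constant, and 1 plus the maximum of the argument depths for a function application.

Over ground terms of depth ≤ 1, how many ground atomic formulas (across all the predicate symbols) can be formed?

64

First count ground terms of depth ≤ 1.
With no function symbols every ground term is a constant, so there are exactly 4 ground terms at every depth bound.
N_0 = 4
N_1 = 4
Explicitly: m, p, n, q.
So |H| = 4.
Each predicate of arity r yields |H|^r ground atoms (one per choice of an r-tuple from H):
  Path: 4^3 = 64
Total ground atoms: 64.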